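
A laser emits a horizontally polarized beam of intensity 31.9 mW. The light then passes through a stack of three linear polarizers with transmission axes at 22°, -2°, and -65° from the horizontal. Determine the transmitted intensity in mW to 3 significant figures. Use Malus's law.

I ≈ 4.72 mW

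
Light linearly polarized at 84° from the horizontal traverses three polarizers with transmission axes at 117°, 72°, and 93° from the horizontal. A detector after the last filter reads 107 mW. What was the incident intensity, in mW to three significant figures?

I₀ ≈ 349 mW

I₁ = I₀ cos²(117° − 84°) = I₀ cos²(33°) = 0.7034 I₀.
I₂ = I₁ cos²(72° − 117°) = 0.7034 I₀ · cos²(45°) = 0.3517 I₀.
I₃ = I₂ cos²(93° − 72°) = 0.3517 I₀ · cos²(21°) = 0.3065 I₀.
So 107 mW = 0.3065 I₀, giving I₀ = 107/0.3065 = 349.1 mW.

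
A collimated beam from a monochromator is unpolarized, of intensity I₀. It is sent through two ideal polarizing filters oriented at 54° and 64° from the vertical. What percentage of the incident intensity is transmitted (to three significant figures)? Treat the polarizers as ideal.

Unpolarized light through the first polarizer → I₁ = ½ I₀, now polarized at 54°.
I₂ = I₁ cos²(64° − 54°) = 0.5 I₀ · cos²(10°) = 0.4849 I₀.
That is 48.49% of the incident intensity.

≈ 48.5%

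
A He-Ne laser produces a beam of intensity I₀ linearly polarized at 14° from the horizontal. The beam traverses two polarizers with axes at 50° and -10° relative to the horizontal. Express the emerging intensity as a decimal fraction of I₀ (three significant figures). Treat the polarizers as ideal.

≈ 0.164 I₀

By Malus's law, I₁ = I₀ cos²(50° − 14°) = I₀ cos²(36°) = 0.6545 I₀.
I₂ = I₁ cos²(-10° − 50°) = 0.6545 I₀ · cos²(60°) = 0.1636 I₀.
Transmitted fraction = 0.1636.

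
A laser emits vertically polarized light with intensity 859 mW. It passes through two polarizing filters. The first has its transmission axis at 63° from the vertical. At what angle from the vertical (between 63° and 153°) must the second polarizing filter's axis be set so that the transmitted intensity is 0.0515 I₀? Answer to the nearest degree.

θ ≈ 123°

I₁ = I₀ cos²(63° − 0°) = I₀ cos²(63°) = 0.2061 I₀.
Need I₂/I₀ = 0.0515, so cos²(θ − 63°) = 0.0515 / 0.2061 = 0.2499.
θ − 63° = arccos(√0.2499) = 60.0°, giving θ ≈ 63 + 60.0 = 123.0°.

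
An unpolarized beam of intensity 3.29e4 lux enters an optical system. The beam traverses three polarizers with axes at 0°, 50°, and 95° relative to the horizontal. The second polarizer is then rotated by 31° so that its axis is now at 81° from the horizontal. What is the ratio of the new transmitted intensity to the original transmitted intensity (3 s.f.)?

I_new/I_old ≈ 0.112

Before rotation:
Unpolarized light through the first polarizer → I₁ = ½ I₀, now polarized at 0°.
I₂ = I₁ cos²(50° − 0°) = 0.5 I₀ · cos²(50°) = 0.2066 I₀.
I₃ = I₂ cos²(95° − 50°) = 0.2066 I₀ · cos²(45°) = 0.1033 I₀.
After rotation:
Unpolarized light through the first polarizer → I₁ = ½ I₀, now polarized at 0°.
I₂ = I₁ cos²(81° − 0°) = 0.5 I₀ · cos²(81°) = 0.01224 I₀.
I₃ = I₂ cos²(95° − 81°) = 0.01224 I₀ · cos²(14°) = 0.01152 I₀.
Ratio = 0.01152 / 0.1033 = 0.1115.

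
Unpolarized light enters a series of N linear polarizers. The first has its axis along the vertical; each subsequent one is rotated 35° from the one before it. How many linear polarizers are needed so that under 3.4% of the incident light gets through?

First polarizer halves the unpolarized light: factor 1/2.
Each further stage multiplies by cos²(35°) = 0.671.
After N polarizers: T = 0.5·0.671^(N−1). Require T < 0.034 ⇒ N−1 > ln(0.034/0.5)/ln(0.671) = 6.74, so N−1 ≥ 7 and N = 8.
Check: N=8 gives T = 0.03062 < 0.034; N=7 gives T = 0.04564.

N = 8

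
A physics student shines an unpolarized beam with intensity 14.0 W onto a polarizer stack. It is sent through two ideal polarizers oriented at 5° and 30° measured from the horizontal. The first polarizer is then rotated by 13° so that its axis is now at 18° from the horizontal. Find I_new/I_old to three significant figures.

I_new/I_old ≈ 1.16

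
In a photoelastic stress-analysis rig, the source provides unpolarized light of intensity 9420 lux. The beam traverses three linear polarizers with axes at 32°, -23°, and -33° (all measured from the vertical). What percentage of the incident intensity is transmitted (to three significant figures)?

≈ 16.0%

Unpolarized light through the first polarizer → I₁ = 9420 lux/2 = 4710 lux, polarized at 32°.
I₂ = I₁ · cos²(55°) = 4710 · 0.329 = 1550 lux.
I₃ = I₂ · cos²(10°) = 1550 · 0.9698 = 1503 lux.
That is 15.95% of the incident intensity.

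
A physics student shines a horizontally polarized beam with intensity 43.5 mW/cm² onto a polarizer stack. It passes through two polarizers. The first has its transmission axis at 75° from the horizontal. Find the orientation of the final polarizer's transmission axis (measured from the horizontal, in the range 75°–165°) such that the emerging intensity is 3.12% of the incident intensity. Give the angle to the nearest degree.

θ ≈ 122°

I₁ = I₀ cos²(75° − 0°) = I₀ cos²(75°) = 0.06699 I₀.
Need I₂/I₀ = 0.0312, so cos²(θ − 75°) = 0.0312 / 0.06699 = 0.4658.
θ − 75° = arccos(√0.4658) = 47.0°, giving θ ≈ 75 + 47.0 = 122.0°.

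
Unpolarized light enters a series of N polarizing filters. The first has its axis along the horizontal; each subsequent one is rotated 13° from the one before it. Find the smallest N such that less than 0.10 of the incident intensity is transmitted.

N = 32

First polarizer halves the unpolarized light: factor 1/2.
Each further stage multiplies by cos²(13°) = 0.9494.
After N polarizers: T = 0.5·0.9494^(N−1). Require T < 0.10 ⇒ N−1 > ln(0.10/0.5)/ln(0.9494) = 30.99, so N−1 ≥ 31 and N = 32.
Check: N=32 gives T = 0.09997 < 0.10; N=31 gives T = 0.1053.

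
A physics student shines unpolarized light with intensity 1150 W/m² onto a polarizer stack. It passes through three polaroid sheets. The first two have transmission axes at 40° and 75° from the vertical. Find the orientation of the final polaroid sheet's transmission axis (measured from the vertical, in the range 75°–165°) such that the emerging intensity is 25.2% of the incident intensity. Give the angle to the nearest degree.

θ ≈ 105°

Unpolarized light through the first polarizer → I₁ = ½ I₀, now polarized at 40°.
I₂ = I₁ cos²(75° − 40°) = 0.5 I₀ · cos²(35°) = 0.3355 I₀.
Need I₃/I₀ = 0.252, so cos²(θ − 75°) = 0.252 / 0.3355 = 0.7511.
θ − 75° = arccos(√0.7511) = 29.9°, giving θ ≈ 75 + 29.9 = 104.9°.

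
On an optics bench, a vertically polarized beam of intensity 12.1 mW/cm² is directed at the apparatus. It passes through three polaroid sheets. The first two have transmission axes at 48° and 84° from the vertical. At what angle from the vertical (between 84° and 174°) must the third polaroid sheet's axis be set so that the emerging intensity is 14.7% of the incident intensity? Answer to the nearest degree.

θ ≈ 129°

I₁ = I₀ cos²(48° − 0°) = I₀ cos²(48°) = 0.4477 I₀.
I₂ = I₁ cos²(84° − 48°) = 0.4477 I₀ · cos²(36°) = 0.293 I₀.
Need I₃/I₀ = 0.147, so cos²(θ − 84°) = 0.147 / 0.293 = 0.5016.
θ − 84° = arccos(√0.5016) = 44.9°, giving θ ≈ 84 + 44.9 = 128.9°.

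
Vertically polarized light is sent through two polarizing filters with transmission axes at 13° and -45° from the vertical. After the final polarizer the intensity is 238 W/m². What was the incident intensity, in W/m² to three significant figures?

I₀ ≈ 893 W/m²

By Malus's law, I₁ = I₀ cos²(13° − 0°) = I₀ cos²(13°) = 0.9494 I₀.
I₂ = I₁ cos²(-45° − 13°) = 0.9494 I₀ · cos²(58°) = 0.2666 I₀.
So 238 W/m² = 0.2666 I₀, giving I₀ = 238/0.2666 = 892.7 W/m².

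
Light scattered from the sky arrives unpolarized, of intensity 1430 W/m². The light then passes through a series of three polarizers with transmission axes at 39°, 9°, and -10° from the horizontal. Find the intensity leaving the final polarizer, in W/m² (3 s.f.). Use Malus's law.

I ≈ 479 W/m²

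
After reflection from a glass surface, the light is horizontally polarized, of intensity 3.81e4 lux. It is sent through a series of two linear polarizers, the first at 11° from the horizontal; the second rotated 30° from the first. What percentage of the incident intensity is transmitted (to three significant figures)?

≈ 72.3%

By Malus's law, I₁ = 3.81e4 lux · cos²(11°) = 3.671e+04 lux.
I₂ = I₁ · cos²(30°) = 3.671e+04 · 0.75 = 2.753e+04 lux.
That is 72.27% of the incident intensity.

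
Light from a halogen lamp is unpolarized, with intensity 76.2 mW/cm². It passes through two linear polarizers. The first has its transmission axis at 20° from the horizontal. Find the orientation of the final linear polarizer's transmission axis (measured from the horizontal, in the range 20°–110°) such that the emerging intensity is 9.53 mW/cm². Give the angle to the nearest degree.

θ ≈ 80°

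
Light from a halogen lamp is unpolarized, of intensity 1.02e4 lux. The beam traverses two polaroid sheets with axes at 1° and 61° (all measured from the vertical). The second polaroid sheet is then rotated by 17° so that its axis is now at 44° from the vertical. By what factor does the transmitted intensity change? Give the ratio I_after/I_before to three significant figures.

I_new/I_old ≈ 2.14

Before rotation:
Unpolarized light through the first polarizer → I₁ = ½ I₀, now polarized at 1°.
I₂ = I₁ cos²(61° − 1°) = 0.5 I₀ · cos²(60°) = 0.125 I₀.
After rotation:
Unpolarized light through the first polarizer → I₁ = ½ I₀, now polarized at 1°.
I₂ = I₁ cos²(44° − 1°) = 0.5 I₀ · cos²(43°) = 0.2674 I₀.
Ratio = 0.2674 / 0.125 = 2.14.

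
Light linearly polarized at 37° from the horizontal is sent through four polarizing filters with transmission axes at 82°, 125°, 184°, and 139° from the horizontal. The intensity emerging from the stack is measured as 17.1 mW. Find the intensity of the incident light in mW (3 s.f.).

I₀ ≈ 482 mW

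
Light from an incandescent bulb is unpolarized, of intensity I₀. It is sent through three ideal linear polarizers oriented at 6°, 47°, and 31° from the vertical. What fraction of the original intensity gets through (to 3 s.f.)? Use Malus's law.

Unpolarized light through the first polarizer → I₁ = ½ I₀, now polarized at 6°.
I₂ = I₁ cos²(47° − 6°) = 0.5 I₀ · cos²(41°) = 0.2848 I₀.
I₃ = I₂ cos²(31° − 47°) = 0.2848 I₀ · cos²(16°) = 0.2632 I₀.
Transmitted fraction = 0.2632.

≈ 0.263 I₀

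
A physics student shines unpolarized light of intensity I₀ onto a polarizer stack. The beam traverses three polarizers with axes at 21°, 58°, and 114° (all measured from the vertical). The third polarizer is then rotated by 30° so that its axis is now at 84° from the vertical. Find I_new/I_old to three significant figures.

Before rotation:
Unpolarized light through the first polarizer → I₁ = ½ I₀, now polarized at 21°.
I₂ = I₁ cos²(58° − 21°) = 0.5 I₀ · cos²(37°) = 0.3189 I₀.
I₃ = I₂ cos²(114° − 58°) = 0.3189 I₀ · cos²(56°) = 0.09972 I₀.
After rotation:
Unpolarized light through the first polarizer → I₁ = ½ I₀, now polarized at 21°.
I₂ = I₁ cos²(58° − 21°) = 0.5 I₀ · cos²(37°) = 0.3189 I₀.
I₃ = I₂ cos²(84° − 58°) = 0.3189 I₀ · cos²(26°) = 0.2576 I₀.
Ratio = 0.2576 / 0.09972 = 2.583.

I_new/I_old ≈ 2.58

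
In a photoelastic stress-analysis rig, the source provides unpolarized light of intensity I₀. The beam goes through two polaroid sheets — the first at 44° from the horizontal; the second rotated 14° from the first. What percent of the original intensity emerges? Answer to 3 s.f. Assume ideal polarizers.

Unpolarized light through the first polarizer → I₁ = ½ I₀, now polarized at 44°.
I₂ = I₁ cos²(14°) = 0.5 · 0.9415 I₀ = 0.4707 I₀.
That is 47.07% of the incident intensity.

≈ 47.1%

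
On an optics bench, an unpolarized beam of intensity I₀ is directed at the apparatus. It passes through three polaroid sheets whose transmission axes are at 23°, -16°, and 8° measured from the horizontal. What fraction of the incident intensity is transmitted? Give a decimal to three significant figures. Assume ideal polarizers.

≈ 0.252 I₀

Unpolarized light through the first polarizer → I₁ = ½ I₀, now polarized at 23°.
I₂ = I₁ cos²(-16° − 23°) = 0.5 I₀ · cos²(39°) = 0.302 I₀.
I₃ = I₂ cos²(8° + 16°) = 0.302 I₀ · cos²(24°) = 0.252 I₀.
Transmitted fraction = 0.252.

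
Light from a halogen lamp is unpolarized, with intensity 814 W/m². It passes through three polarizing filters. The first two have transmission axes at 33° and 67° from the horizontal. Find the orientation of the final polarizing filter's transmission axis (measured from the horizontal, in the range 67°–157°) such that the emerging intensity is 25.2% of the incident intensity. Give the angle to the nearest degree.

Unpolarized light through the first polarizer → I₁ = ½ I₀, now polarized at 33°.
I₂ = I₁ cos²(67° − 33°) = 0.5 I₀ · cos²(34°) = 0.3437 I₀.
Need I₃/I₀ = 0.252, so cos²(θ − 67°) = 0.252 / 0.3437 = 0.7333.
θ − 67° = arccos(√0.7333) = 31.1°, giving θ ≈ 67 + 31.1 = 98.1°.

θ ≈ 98°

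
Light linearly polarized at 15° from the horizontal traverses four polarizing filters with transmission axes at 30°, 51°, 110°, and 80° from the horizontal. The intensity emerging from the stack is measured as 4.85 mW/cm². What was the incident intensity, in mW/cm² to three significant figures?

I₁ = I₀ cos²(30° − 15°) = I₀ cos²(15°) = 0.933 I₀.
I₂ = I₁ cos²(51° − 30°) = 0.933 I₀ · cos²(21°) = 0.8132 I₀.
I₃ = I₂ cos²(110° − 51°) = 0.8132 I₀ · cos²(59°) = 0.2157 I₀.
I₄ = I₃ cos²(80° − 110°) = 0.2157 I₀ · cos²(30°) = 0.1618 I₀.
So 4.85 mW/cm² = 0.1618 I₀, giving I₀ = 4.85/0.1618 = 29.98 mW/cm².

I₀ ≈ 30.0 mW/cm²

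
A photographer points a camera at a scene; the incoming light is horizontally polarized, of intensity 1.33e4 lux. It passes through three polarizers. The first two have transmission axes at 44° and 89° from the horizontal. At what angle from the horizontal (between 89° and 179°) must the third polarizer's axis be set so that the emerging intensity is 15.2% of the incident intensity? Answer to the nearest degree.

By Malus's law, I₁ = I₀ cos²(44° − 0°) = I₀ cos²(44°) = 0.5174 I₀.
I₂ = I₁ cos²(89° − 44°) = 0.5174 I₀ · cos²(45°) = 0.2587 I₀.
Need I₃/I₀ = 0.152, so cos²(θ − 89°) = 0.152 / 0.2587 = 0.5875.
θ − 89° = arccos(√0.5875) = 40.0°, giving θ ≈ 89 + 40.0 = 129.0°.

θ ≈ 129°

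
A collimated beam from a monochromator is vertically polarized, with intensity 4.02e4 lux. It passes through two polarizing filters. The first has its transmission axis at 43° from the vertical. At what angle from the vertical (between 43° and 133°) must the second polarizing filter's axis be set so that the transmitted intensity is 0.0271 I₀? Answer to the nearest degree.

θ ≈ 120°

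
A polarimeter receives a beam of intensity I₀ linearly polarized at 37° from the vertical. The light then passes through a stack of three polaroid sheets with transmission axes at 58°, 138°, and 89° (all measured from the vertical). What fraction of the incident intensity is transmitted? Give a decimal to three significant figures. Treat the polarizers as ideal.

≈ 0.0113 I₀

I₁ = I₀ cos²(58° − 37°) = I₀ cos²(21°) = 0.8716 I₀.
I₂ = I₁ cos²(138° − 58°) = 0.8716 I₀ · cos²(80°) = 0.02628 I₀.
I₃ = I₂ cos²(89° − 138°) = 0.02628 I₀ · cos²(49°) = 0.01131 I₀.
Transmitted fraction = 0.01131.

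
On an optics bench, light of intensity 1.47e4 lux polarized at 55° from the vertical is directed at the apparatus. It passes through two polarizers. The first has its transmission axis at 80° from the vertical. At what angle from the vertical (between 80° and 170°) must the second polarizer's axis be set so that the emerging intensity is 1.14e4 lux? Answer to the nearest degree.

I₁ = I₀ cos²(80° − 55°) = I₀ cos²(25°) = 0.8214 I₀.
Target fraction: 1.14e4 / 1.47e4 lux = 0.7755 of I₀.
Need I₂/I₀ = 0.7755, so cos²(θ − 80°) = 0.7755 / 0.8214 = 0.9441.
θ − 80° = arccos(√0.9441) = 13.7°, giving θ ≈ 80 + 13.7 = 93.7°.

θ ≈ 94°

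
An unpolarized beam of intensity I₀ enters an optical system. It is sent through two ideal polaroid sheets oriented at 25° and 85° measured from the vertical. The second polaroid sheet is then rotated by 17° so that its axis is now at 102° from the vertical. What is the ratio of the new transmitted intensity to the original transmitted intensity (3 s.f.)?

I_new/I_old ≈ 0.202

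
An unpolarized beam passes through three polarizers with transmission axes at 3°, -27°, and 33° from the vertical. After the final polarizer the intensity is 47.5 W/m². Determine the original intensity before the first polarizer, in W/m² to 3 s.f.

I₀ ≈ 507 W/m²

Unpolarized light through the first polarizer → I₁ = ½ I₀, now polarized at 3°.
I₂ = I₁ cos²(-27° − 3°) = 0.5 I₀ · cos²(30°) = 0.375 I₀.
I₃ = I₂ cos²(33° + 27°) = 0.375 I₀ · cos²(60°) = 0.09375 I₀.
So 47.5 W/m² = 0.09375 I₀, giving I₀ = 47.5/0.09375 = 506.7 W/m².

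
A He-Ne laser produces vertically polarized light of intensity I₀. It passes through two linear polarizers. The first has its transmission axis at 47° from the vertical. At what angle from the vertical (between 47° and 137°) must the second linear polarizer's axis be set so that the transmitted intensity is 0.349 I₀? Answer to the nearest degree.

I₁ = I₀ cos²(47° − 0°) = I₀ cos²(47°) = 0.4651 I₀.
Need I₂/I₀ = 0.349, so cos²(θ − 47°) = 0.349 / 0.4651 = 0.7503.
θ − 47° = arccos(√0.7503) = 30.0°, giving θ ≈ 47 + 30.0 = 77.0°.

θ ≈ 77°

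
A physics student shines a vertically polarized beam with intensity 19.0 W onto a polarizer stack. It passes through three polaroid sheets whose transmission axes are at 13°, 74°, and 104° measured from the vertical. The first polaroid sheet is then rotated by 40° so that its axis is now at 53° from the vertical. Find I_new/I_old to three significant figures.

Before rotation:
By Malus's law, I₁ = I₀ cos²(13° − 0°) = I₀ cos²(13°) = 0.9494 I₀.
I₂ = I₁ cos²(74° − 13°) = 0.9494 I₀ · cos²(61°) = 0.2231 I₀.
I₃ = I₂ cos²(104° − 74°) = 0.2231 I₀ · cos²(30°) = 0.1674 I₀.
After rotation:
I₁ = I₀ cos²(53° − 0°) = I₀ cos²(53°) = 0.3622 I₀.
I₂ = I₁ cos²(74° − 53°) = 0.3622 I₀ · cos²(21°) = 0.3157 I₀.
I₃ = I₂ cos²(104° − 74°) = 0.3157 I₀ · cos²(30°) = 0.2368 I₀.
Ratio = 0.2368 / 0.1674 = 1.415.

I_new/I_old ≈ 1.41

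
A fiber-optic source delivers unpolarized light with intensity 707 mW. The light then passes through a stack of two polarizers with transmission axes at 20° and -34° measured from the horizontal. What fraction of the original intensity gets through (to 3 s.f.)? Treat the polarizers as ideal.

I/I₀ ≈ 0.173

Unpolarized light through the first polarizer → I₁ = 707 mW/2 = 353.5 mW, polarized at 20°.
I₂ = I₁ · cos²(54°) = 353.5 · 0.3455 = 122.1 mW.
Transmitted fraction = 0.1727.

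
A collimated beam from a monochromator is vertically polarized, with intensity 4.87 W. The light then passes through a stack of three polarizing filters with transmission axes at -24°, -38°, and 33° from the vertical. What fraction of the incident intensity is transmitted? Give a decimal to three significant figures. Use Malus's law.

I/I₀ ≈ 0.0833

By Malus's law, I₁ = 4.87 W · cos²(24°) = 4.064 W.
I₂ = I₁ · cos²(14°) = 4.064 · 0.9415 = 3.826 W.
I₃ = I₂ · cos²(71°) = 3.826 · 0.106 = 0.4056 W.
Transmitted fraction = 0.08328.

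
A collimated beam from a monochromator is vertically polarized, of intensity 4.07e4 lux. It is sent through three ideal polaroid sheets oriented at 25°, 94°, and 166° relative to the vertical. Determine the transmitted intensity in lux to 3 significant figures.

I₁ = 4.07e4 lux · cos²(25°) = 3.343e+04 lux.
I₂ = I₁ · cos²(69°) = 3.343e+04 · 0.1284 = 4293 lux.
I₃ = I₂ · cos²(72°) = 4293 · 0.09549 = 410 lux.

I ≈ 410 lux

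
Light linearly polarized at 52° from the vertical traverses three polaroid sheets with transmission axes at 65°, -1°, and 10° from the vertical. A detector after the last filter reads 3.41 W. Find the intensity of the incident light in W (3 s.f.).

I₀ ≈ 22.5 W

I₁ = I₀ cos²(65° − 52°) = I₀ cos²(13°) = 0.9494 I₀.
I₂ = I₁ cos²(-1° − 65°) = 0.9494 I₀ · cos²(66°) = 0.1571 I₀.
I₃ = I₂ cos²(10° + 1°) = 0.1571 I₀ · cos²(11°) = 0.1513 I₀.
So 3.41 W = 0.1513 I₀, giving I₀ = 3.41/0.1513 = 22.53 W.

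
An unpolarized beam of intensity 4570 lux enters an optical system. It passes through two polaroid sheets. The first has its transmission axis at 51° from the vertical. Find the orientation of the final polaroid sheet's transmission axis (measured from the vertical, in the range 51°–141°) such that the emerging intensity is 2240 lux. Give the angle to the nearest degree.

θ ≈ 59°

Unpolarized light through the first polarizer → I₁ = ½ I₀, now polarized at 51°.
Target fraction: 2240 / 4570 lux = 0.4902 of I₀.
Need I₂/I₀ = 0.4902, so cos²(θ − 51°) = 0.4902 / 0.5 = 0.9803.
θ − 51° = arccos(√0.9803) = 8.1°, giving θ ≈ 51 + 8.1 = 59.1°.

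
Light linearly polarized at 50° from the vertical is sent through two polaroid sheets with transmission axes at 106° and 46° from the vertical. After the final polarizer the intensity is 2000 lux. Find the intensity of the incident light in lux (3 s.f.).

I₀ ≈ 2.56e4 lux

I₁ = I₀ cos²(106° − 50°) = I₀ cos²(56°) = 0.3127 I₀.
I₂ = I₁ cos²(46° − 106°) = 0.3127 I₀ · cos²(60°) = 0.07817 I₀.
So 2000 lux = 0.07817 I₀, giving I₀ = 2000/0.07817 = 2.558e+04 lux.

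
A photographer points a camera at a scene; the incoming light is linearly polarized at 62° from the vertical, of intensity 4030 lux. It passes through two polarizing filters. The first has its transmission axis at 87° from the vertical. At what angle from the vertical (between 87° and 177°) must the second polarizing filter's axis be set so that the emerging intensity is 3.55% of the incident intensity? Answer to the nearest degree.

By Malus's law, I₁ = I₀ cos²(87° − 62°) = I₀ cos²(25°) = 0.8214 I₀.
Need I₂/I₀ = 0.0355, so cos²(θ − 87°) = 0.0355 / 0.8214 = 0.04322.
θ − 87° = arccos(√0.04322) = 78.0°, giving θ ≈ 87 + 78.0 = 165.0°.

θ ≈ 165°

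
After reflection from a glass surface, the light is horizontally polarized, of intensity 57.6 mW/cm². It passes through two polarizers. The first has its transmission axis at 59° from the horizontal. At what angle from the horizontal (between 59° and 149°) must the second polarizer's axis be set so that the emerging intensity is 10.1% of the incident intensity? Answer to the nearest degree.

θ ≈ 111°

I₁ = I₀ cos²(59° − 0°) = I₀ cos²(59°) = 0.2653 I₀.
Need I₂/I₀ = 0.101, so cos²(θ − 59°) = 0.101 / 0.2653 = 0.3808.
θ − 59° = arccos(√0.3808) = 51.9°, giving θ ≈ 59 + 51.9 = 110.9°.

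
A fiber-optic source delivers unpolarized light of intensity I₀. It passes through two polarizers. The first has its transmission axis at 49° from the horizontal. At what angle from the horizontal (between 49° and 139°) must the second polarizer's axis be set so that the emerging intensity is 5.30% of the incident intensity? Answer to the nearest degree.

θ ≈ 120°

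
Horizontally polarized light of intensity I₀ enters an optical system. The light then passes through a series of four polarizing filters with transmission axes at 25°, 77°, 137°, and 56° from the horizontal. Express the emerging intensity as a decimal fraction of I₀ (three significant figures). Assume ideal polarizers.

By Malus's law, I₁ = I₀ cos²(25° − 0°) = I₀ cos²(25°) = 0.8214 I₀.
I₂ = I₁ cos²(77° − 25°) = 0.8214 I₀ · cos²(52°) = 0.3113 I₀.
I₃ = I₂ cos²(137° − 77°) = 0.3113 I₀ · cos²(60°) = 0.07784 I₀.
I₄ = I₃ cos²(56° − 137°) = 0.07784 I₀ · cos²(81°) = 0.001905 I₀.
Transmitted fraction = 0.001905.

≈ 0.00190 I₀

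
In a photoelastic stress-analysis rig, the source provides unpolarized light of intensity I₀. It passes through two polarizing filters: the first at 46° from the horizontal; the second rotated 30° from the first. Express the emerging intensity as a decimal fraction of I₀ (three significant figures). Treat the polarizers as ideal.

Unpolarized light through the first polarizer → I₁ = ½ I₀, now polarized at 46°.
I₂ = I₁ cos²(30°) = 0.5 · 0.75 I₀ = 0.375 I₀.
Transmitted fraction = 0.375.

≈ 0.375 I₀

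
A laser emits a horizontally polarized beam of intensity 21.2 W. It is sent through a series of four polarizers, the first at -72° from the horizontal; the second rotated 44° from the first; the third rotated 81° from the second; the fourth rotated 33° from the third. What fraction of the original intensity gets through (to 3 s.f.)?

By Malus's law, I₁ = 21.2 W · cos²(72°) = 2.024 W.
I₂ = I₁ · cos²(44°) = 2.024 · 0.5174 = 1.048 W.
I₃ = I₂ · cos²(81°) = 1.048 · 0.02447 = 0.02564 W.
I₄ = I₃ · cos²(33°) = 0.02564 · 0.7034 = 0.01803 W.
Transmitted fraction = 0.0008505.

I/I₀ ≈ 0.000851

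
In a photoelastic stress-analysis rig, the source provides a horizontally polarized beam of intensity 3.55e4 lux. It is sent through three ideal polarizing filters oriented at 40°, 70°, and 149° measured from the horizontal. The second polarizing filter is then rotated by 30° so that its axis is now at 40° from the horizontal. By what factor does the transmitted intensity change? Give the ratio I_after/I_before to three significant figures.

I_new/I_old ≈ 3.88

Before rotation:
I₁ = I₀ cos²(40° − 0°) = I₀ cos²(40°) = 0.5868 I₀.
I₂ = I₁ cos²(70° − 40°) = 0.5868 I₀ · cos²(30°) = 0.4401 I₀.
I₃ = I₂ cos²(149° − 70°) = 0.4401 I₀ · cos²(79°) = 0.01602 I₀.
After rotation:
I₁ = I₀ cos²(40° − 0°) = I₀ cos²(40°) = 0.5868 I₀.
I₂ = I₁ cos²(40° − 40°) = 0.5868 I₀ · cos²(0°) = 0.5868 I₀.
Angle between axes 2 and 3: 71°. I₃ = 0.5868 I₀ · cos²(71°) = 0.0622 I₀.
Ratio = 0.0622 / 0.01602 = 3.882.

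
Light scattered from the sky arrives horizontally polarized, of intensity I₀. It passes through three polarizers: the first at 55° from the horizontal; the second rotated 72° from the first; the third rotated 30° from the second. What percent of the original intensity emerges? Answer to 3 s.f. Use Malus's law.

By Malus's law, I₁ = I₀ cos²(55° − 0°) = I₀ cos²(55°) = 0.329 I₀.
I₂ = I₁ cos²(72°) = 0.329 · 0.09549 I₀ = 0.03142 I₀.
I₃ = I₂ cos²(30°) = 0.03142 · 0.75 I₀ = 0.02356 I₀.
That is 2.356% of the incident intensity.

≈ 2.36%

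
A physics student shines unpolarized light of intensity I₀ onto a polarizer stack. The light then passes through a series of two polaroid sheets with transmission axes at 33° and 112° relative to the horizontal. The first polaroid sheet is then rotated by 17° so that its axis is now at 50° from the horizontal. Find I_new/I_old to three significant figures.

Before rotation:
Unpolarized light through the first polarizer → I₁ = ½ I₀, now polarized at 33°.
I₂ = I₁ cos²(112° − 33°) = 0.5 I₀ · cos²(79°) = 0.0182 I₀.
After rotation:
Unpolarized light through the first polarizer → I₁ = ½ I₀, now polarized at 50°.
I₂ = I₁ cos²(112° − 50°) = 0.5 I₀ · cos²(62°) = 0.1102 I₀.
Ratio = 0.1102 / 0.0182 = 6.054.

I_new/I_old ≈ 6.05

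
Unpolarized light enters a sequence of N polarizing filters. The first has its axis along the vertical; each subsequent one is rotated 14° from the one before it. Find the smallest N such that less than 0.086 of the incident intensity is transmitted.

N = 31

First polarizer halves the unpolarized light: factor 1/2.
Each further stage multiplies by cos²(14°) = 0.9415.
After N polarizers: T = 0.5·0.9415^(N−1). Require T < 0.086 ⇒ N−1 > ln(0.086/0.5)/ln(0.9415) = 29.19, so N−1 ≥ 30 and N = 31.
Check: N=31 gives T = 0.08189 < 0.086; N=30 gives T = 0.08698.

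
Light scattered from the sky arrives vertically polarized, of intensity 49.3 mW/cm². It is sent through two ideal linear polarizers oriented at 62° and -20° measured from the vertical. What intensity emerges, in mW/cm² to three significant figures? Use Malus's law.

I ≈ 0.210 mW/cm²

By Malus's law, I₁ = 49.3 mW/cm² · cos²(62°) = 10.87 mW/cm².
I₂ = I₁ · cos²(82°) = 10.87 · 0.01937 = 0.2105 mW/cm².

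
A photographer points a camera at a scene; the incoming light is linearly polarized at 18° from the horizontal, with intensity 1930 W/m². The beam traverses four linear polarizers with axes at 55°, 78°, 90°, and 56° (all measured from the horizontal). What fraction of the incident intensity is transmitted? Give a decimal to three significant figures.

I₁ = 1930 W/m² · cos²(37°) = 1231 W/m².
I₂ = I₁ · cos²(23°) = 1231 · 0.8473 = 1043 W/m².
I₃ = I₂ · cos²(12°) = 1043 · 0.9568 = 998 W/m².
I₄ = I₃ · cos²(34°) = 998 · 0.6873 = 685.9 W/m².
Transmitted fraction = 0.3554.

I/I₀ ≈ 0.355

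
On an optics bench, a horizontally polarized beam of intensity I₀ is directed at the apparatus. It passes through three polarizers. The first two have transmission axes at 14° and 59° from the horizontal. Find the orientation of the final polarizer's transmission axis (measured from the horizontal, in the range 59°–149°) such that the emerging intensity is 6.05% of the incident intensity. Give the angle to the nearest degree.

θ ≈ 128°

By Malus's law, I₁ = I₀ cos²(14° − 0°) = I₀ cos²(14°) = 0.9415 I₀.
I₂ = I₁ cos²(59° − 14°) = 0.9415 I₀ · cos²(45°) = 0.4707 I₀.
Need I₃/I₀ = 0.0605, so cos²(θ − 59°) = 0.0605 / 0.4707 = 0.1285.
θ − 59° = arccos(√0.1285) = 69.0°, giving θ ≈ 59 + 69.0 = 128.0°.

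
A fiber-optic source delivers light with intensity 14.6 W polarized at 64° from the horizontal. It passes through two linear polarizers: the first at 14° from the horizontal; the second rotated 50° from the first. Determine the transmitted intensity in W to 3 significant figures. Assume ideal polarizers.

I₁ = 14.6 W · cos²(50°) = 6.032 W.
I₂ = I₁ · cos²(50°) = 6.032 · 0.4132 = 2.492 W.

I ≈ 2.49 W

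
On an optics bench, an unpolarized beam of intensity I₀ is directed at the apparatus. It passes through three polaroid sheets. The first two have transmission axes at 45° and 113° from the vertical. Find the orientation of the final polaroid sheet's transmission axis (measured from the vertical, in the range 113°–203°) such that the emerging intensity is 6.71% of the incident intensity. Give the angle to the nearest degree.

Unpolarized light through the first polarizer → I₁ = ½ I₀, now polarized at 45°.
I₂ = I₁ cos²(113° − 45°) = 0.5 I₀ · cos²(68°) = 0.07017 I₀.
Need I₃/I₀ = 0.0671, so cos²(θ − 113°) = 0.0671 / 0.07017 = 0.9563.
θ − 113° = arccos(√0.9563) = 12.1°, giving θ ≈ 113 + 12.1 = 125.1°.

θ ≈ 125°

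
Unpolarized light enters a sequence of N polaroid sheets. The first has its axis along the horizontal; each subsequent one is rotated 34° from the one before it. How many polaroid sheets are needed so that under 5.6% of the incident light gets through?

N = 7

First polarizer halves the unpolarized light: factor 1/2.
Each further stage multiplies by cos²(34°) = 0.6873.
After N polarizers: T = 0.5·0.6873^(N−1). Require T < 0.056 ⇒ N−1 > ln(0.056/0.5)/ln(0.6873) = 5.84, so N−1 ≥ 6 and N = 7.
Check: N=7 gives T = 0.05271 < 0.056; N=6 gives T = 0.07669.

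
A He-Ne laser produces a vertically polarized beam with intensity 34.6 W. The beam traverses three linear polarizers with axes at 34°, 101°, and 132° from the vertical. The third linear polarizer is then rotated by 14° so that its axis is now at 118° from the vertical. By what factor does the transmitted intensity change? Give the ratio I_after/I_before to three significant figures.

Before rotation:
By Malus's law, I₁ = I₀ cos²(34° − 0°) = I₀ cos²(34°) = 0.6873 I₀.
I₂ = I₁ cos²(101° − 34°) = 0.6873 I₀ · cos²(67°) = 0.1049 I₀.
I₃ = I₂ cos²(132° − 101°) = 0.1049 I₀ · cos²(31°) = 0.0771 I₀.
After rotation:
I₁ = I₀ cos²(34° − 0°) = I₀ cos²(34°) = 0.6873 I₀.
I₂ = I₁ cos²(101° − 34°) = 0.6873 I₀ · cos²(67°) = 0.1049 I₀.
I₃ = I₂ cos²(118° − 101°) = 0.1049 I₀ · cos²(17°) = 0.09596 I₀.
Ratio = 0.09596 / 0.0771 = 1.245.

I_new/I_old ≈ 1.24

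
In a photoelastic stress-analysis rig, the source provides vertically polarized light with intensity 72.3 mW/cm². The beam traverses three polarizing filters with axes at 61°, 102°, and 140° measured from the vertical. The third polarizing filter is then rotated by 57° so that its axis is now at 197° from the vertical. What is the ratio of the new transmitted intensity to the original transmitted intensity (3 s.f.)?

I_new/I_old ≈ 0.0122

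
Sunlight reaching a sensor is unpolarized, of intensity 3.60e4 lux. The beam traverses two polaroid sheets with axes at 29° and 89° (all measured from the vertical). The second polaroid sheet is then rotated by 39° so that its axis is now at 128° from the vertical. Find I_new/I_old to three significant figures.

I_new/I_old ≈ 0.0979

Before rotation:
Unpolarized light through the first polarizer → I₁ = ½ I₀, now polarized at 29°.
I₂ = I₁ cos²(89° − 29°) = 0.5 I₀ · cos²(60°) = 0.125 I₀.
After rotation:
Unpolarized light through the first polarizer → I₁ = ½ I₀, now polarized at 29°.
Angle between axes 1 and 2: 81°. I₂ = 0.5 I₀ · cos²(81°) = 0.01224 I₀.
Ratio = 0.01224 / 0.125 = 0.09789.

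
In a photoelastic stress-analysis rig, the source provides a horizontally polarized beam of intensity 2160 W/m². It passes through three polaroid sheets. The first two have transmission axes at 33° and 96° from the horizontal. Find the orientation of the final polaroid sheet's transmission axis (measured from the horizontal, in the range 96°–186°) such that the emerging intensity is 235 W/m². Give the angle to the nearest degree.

θ ≈ 126°

I₁ = I₀ cos²(33° − 0°) = I₀ cos²(33°) = 0.7034 I₀.
I₂ = I₁ cos²(96° − 33°) = 0.7034 I₀ · cos²(63°) = 0.145 I₀.
Target fraction: 235 / 2160 W/m² = 0.1088 of I₀.
Need I₃/I₀ = 0.1088, so cos²(θ − 96°) = 0.1088 / 0.145 = 0.7505.
θ − 96° = arccos(√0.7505) = 30.0°, giving θ ≈ 96 + 30.0 = 126.0°.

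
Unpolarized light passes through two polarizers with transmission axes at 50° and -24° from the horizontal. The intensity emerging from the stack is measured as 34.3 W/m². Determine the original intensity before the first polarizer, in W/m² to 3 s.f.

Unpolarized light through the first polarizer → I₁ = ½ I₀, now polarized at 50°.
I₂ = I₁ cos²(-24° − 50°) = 0.5 I₀ · cos²(74°) = 0.03799 I₀.
So 34.3 W/m² = 0.03799 I₀, giving I₀ = 34.3/0.03799 = 902.9 W/m².

I₀ ≈ 903 W/m²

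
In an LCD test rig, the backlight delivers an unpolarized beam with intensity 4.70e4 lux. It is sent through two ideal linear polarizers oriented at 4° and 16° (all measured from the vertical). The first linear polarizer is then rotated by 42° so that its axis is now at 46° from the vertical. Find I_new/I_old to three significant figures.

I_new/I_old ≈ 0.784

Before rotation:
Unpolarized light through the first polarizer → I₁ = ½ I₀, now polarized at 4°.
I₂ = I₁ cos²(16° − 4°) = 0.5 I₀ · cos²(12°) = 0.4784 I₀.
After rotation:
Unpolarized light through the first polarizer → I₁ = ½ I₀, now polarized at 46°.
I₂ = I₁ cos²(16° − 46°) = 0.5 I₀ · cos²(30°) = 0.375 I₀.
Ratio = 0.375 / 0.4784 = 0.7839.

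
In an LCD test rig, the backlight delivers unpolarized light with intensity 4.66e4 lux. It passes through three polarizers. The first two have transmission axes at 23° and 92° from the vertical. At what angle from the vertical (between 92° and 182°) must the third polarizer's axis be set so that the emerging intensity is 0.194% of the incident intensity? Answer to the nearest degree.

Unpolarized light through the first polarizer → I₁ = ½ I₀, now polarized at 23°.
I₂ = I₁ cos²(92° − 23°) = 0.5 I₀ · cos²(69°) = 0.06421 I₀.
Need I₃/I₀ = 0.00194, so cos²(θ − 92°) = 0.00194 / 0.06421 = 0.03021.
θ − 92° = arccos(√0.03021) = 80.0°, giving θ ≈ 92 + 80.0 = 172.0°.

θ ≈ 172°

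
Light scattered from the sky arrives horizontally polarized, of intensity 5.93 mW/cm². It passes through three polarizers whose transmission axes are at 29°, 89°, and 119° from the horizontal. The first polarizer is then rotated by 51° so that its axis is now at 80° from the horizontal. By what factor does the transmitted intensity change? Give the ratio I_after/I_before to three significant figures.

I_new/I_old ≈ 0.154

Before rotation:
I₁ = I₀ cos²(29° − 0°) = I₀ cos²(29°) = 0.765 I₀.
I₂ = I₁ cos²(89° − 29°) = 0.765 I₀ · cos²(60°) = 0.1912 I₀.
I₃ = I₂ cos²(119° − 89°) = 0.1912 I₀ · cos²(30°) = 0.1434 I₀.
After rotation:
I₁ = I₀ cos²(80° − 0°) = I₀ cos²(80°) = 0.03015 I₀.
I₂ = I₁ cos²(89° − 80°) = 0.03015 I₀ · cos²(9°) = 0.02942 I₀.
I₃ = I₂ cos²(119° − 89°) = 0.02942 I₀ · cos²(30°) = 0.02206 I₀.
Ratio = 0.02206 / 0.1434 = 0.1538.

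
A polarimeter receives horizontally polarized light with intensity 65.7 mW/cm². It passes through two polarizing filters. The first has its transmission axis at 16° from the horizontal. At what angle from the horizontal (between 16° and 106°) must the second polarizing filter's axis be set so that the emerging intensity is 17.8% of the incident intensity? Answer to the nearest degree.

θ ≈ 80°

By Malus's law, I₁ = I₀ cos²(16° − 0°) = I₀ cos²(16°) = 0.924 I₀.
Need I₂/I₀ = 0.178, so cos²(θ − 16°) = 0.178 / 0.924 = 0.1926.
θ − 16° = arccos(√0.1926) = 64.0°, giving θ ≈ 16 + 64.0 = 80.0°.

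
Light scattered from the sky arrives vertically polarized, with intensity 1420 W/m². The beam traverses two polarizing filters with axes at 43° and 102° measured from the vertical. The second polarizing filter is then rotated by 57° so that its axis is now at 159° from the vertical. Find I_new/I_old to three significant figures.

Before rotation:
I₁ = I₀ cos²(43° − 0°) = I₀ cos²(43°) = 0.5349 I₀.
I₂ = I₁ cos²(102° − 43°) = 0.5349 I₀ · cos²(59°) = 0.1419 I₀.
After rotation:
I₁ = I₀ cos²(43° − 0°) = I₀ cos²(43°) = 0.5349 I₀.
Angle between axes 1 and 2: 64°. I₂ = 0.5349 I₀ · cos²(64°) = 0.1028 I₀.
Ratio = 0.1028 / 0.1419 = 0.7244.

I_new/I_old ≈ 0.724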